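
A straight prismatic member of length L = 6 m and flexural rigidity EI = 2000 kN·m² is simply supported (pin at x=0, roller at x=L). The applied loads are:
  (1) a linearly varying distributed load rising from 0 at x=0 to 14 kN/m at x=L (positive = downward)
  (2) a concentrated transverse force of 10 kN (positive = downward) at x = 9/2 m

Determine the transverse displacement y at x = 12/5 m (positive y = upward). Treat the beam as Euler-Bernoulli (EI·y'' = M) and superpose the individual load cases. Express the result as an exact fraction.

y(12/5) = -8650143/125000000 m

Load 1 — triangular load w₀=14 kN/m (0→w₀ over full span):
  y_1 = -w₀x(7L⁴-10L²x²+3x⁴)/(360LEI) = -14·(12/5)·(7·6⁴-10·6²·(12/5)²+3·(12/5)⁴)/(360·6·2000) = -215649/3906250 m
Load 2 — point force P=10 kN at a=9/2 m (b=L-a=3/2):
  y_2 = -Pbx(L²-b²-x²)/(6LEI)  [x≤a] = -10·(3/2)·(12/5)·(6²-(3/2)²-(12/5)²)/(6·6·2000) = -2799/200000 m
Superposition: y = Σ y_i = -8650143/125000000 m ≈ -0.069201 m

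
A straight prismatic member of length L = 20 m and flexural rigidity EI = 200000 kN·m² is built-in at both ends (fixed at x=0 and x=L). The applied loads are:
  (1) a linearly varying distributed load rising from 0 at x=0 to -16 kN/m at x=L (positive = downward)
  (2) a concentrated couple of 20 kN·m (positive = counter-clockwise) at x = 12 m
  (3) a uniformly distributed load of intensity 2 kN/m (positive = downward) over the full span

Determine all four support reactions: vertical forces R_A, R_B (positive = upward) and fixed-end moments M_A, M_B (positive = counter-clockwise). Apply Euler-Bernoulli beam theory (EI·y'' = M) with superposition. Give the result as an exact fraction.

R_A = -664/25 kN, M_A = -2104/15 kN·m, R_B = -2336/25 kN, M_B = 3836/15 kN·m

Load 1 — triangular load w₀=-16 kN/m (0→w₀ over full span):
  R_A = 3w₀L/20 = 3·(-16)·20/20 = -48 kN
  M_A = w₀L²/30 = (-16)·20²/30 = -640/3 kN·m
  R_B = 7w₀L/20 = 7·(-16)·20/20 = -112 kN
  M_B = -w₀L²/20 = -(-16)·20²/20 = 320 kN·m
Load 2 — applied couple M₀=20 kN·m at a=12 m (b=L-a=8):
  R_A = 6M₀ab/L³ = 6·20·12·8/20³ = 36/25 kN
  M_A = M₀b(2a-b)/L² = 20·8·(2·12-8)/20² = 32/5 kN·m
  R_B = -6M₀ab/L³ = -6·20·12·8/20³ = -36/25 kN
  M_B = M₀a(2b-a)/L² = 20·12·(2·8-12)/20² = 12/5 kN·m
Load 3 — uniform load w=2 kN/m over full span:
  R_A = wL/2 = 2·20/2 = 20 kN
  M_A = wL²/12 = 2·20²/12 = 200/3 kN·m
  R_B = wL/2 = 2·20/2 = 20 kN
  M_B = -wL²/12 = -2·20²/12 = -200/3 kN·m
Superposition: R_A = -664/25 kN, M_A = -2104/15 kN·m, R_B = -2336/25 kN, M_B = 3836/15 kN·m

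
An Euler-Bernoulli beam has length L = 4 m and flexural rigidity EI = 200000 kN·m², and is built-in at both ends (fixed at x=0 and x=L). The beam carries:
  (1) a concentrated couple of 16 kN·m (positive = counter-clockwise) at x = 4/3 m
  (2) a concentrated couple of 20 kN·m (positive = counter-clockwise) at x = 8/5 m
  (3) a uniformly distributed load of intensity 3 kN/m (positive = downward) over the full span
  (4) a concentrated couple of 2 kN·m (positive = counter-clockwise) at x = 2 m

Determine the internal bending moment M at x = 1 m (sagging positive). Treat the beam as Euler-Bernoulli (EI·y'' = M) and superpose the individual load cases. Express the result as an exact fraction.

Load 1 — applied couple M₀=16 kN·m at a=4/3 m (b=L-a=8/3):
  M_1 = R_Ax - M_A  [x≤a] with R_A=16/3, M_A=0 = (16/3)·1 - 0 = 16/3 kN·m
Load 2 — applied couple M₀=20 kN·m at a=8/5 m (b=L-a=12/5):
  M_2 = R_Ax - M_A  [x≤a] with R_A=36/5, M_A=12/5 = (36/5)·1 - (12/5) = 24/5 kN·m
Load 3 — uniform load w=3 kN/m over full span:
  M_3 = wLx/2 - wL²/12 - wx²/2 = 3·4·1/2 - 3·4²/12 - 3·1²/2 = 1/2 kN·m
Load 4 — applied couple M₀=2 kN·m at a=2 m (b=L-a=2):
  M_4 = R_Ax - M_A  [x≤a] with R_A=3/4, M_A=1/2 = (3/4)·1 - (1/2) = 1/4 kN·m
Superposition: M = Σ M_i = 653/60 kN·m ≈ 10.883333 kN·m

M(1) = 653/60 kN·m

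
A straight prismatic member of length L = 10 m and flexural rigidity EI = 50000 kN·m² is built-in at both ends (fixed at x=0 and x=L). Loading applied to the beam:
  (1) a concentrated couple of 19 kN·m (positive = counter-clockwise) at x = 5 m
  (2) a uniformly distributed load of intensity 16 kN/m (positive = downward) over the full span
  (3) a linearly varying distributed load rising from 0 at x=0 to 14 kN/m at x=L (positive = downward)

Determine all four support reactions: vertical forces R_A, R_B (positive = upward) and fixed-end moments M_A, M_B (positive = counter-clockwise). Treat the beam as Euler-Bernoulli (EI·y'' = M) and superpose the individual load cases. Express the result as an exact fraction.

R_A = 2077/20 kN, M_A = 739/4 kN·m, R_B = 2523/20 kN, M_B = -2383/12 kN·m

Load 1 — applied couple M₀=19 kN·m at a=5 m (b=L-a=5):
  R_A = 6M₀ab/L³ = 6·19·5·5/10³ = 57/20 kN
  M_A = M₀b(2a-b)/L² = 19·5·(2·5-5)/10² = 19/4 kN·m
  R_B = -6M₀ab/L³ = -6·19·5·5/10³ = -57/20 kN
  M_B = M₀a(2b-a)/L² = 19·5·(2·5-5)/10² = 19/4 kN·m
Load 2 — uniform load w=16 kN/m over full span:
  R_A = wL/2 = 16·10/2 = 80 kN
  M_A = wL²/12 = 16·10²/12 = 400/3 kN·m
  R_B = wL/2 = 16·10/2 = 80 kN
  M_B = -wL²/12 = -16·10²/12 = -400/3 kN·m
Load 3 — triangular load w₀=14 kN/m (0→w₀ over full span):
  R_A = 3w₀L/20 = 3·14·10/20 = 21 kN
  M_A = w₀L²/30 = 14·10²/30 = 140/3 kN·m
  R_B = 7w₀L/20 = 7·14·10/20 = 49 kN
  M_B = -w₀L²/20 = -14·10²/20 = -70 kN·m
Superposition: R_A = 2077/20 kN, M_A = 739/4 kN·m, R_B = 2523/20 kN, M_B = -2383/12 kN·m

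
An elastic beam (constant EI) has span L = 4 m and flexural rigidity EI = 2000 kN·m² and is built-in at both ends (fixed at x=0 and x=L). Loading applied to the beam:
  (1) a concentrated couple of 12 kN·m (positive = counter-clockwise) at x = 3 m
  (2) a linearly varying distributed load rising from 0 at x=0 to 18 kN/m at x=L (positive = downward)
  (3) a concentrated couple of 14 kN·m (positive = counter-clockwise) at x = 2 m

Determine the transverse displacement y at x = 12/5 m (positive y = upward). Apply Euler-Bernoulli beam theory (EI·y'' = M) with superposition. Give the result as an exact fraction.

y(12/5) = -61553/15625000 m

Load 1 — applied couple M₀=12 kN·m at a=3 m (b=L-a=1):
  y_1 = (R_Ax³/6 - M_Ax²/2)/EI  [x≤a] with R_A=27/8, M_A=15/4 = ((27/8)·(12/5)³/6 - (15/4)·(12/5)²/2)/2000 = -189/125000 m
Load 2 — triangular load w₀=18 kN/m (0→w₀ over full span):
  y_2 = -w₀x²(L-x)²(x+2L)/(120LEI) = -18·(12/5)²·(4-(12/5))²·((12/5)+2·4)/(120·4·2000) = -5616/1953125 m
Load 3 — applied couple M₀=14 kN·m at a=2 m (b=L-a=2):
  y_3 = (R_Ax³/6 - M_Ax²/2 - M₀(x-a)²/2)/EI  [x>a] with R_A=21/4, M_A=7/2 = ((21/4)·(12/5)³/6 - (7/2)·(12/5)²/2 - 14·((12/5)-2)²/2)/2000 = 7/15625 m
Superposition: y = Σ y_i = -61553/15625000 m ≈ -0.003939 m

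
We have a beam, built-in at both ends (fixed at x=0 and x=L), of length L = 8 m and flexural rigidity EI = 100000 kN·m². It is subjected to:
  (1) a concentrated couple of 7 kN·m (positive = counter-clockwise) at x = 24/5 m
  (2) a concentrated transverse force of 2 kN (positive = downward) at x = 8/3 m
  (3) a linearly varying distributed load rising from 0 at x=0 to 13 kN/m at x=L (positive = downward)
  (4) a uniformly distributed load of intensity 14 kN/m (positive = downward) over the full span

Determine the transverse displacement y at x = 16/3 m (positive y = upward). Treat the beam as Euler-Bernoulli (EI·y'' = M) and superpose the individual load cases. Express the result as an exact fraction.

y(16/3) = -307541/170859375 m

Load 1 — applied couple M₀=7 kN·m at a=24/5 m (b=L-a=16/5):
  y_1 = (R_Ax³/6 - M_Ax²/2 - M₀(x-a)²/2)/EI  [x>a] with R_A=63/50, M_A=56/25 = ((63/50)·(16/3)³/6 - (56/25)·(16/3)²/2 - 7·((16/3)-(24/5))²/2)/100000 = -7/703125 m
Load 2 — point force P=2 kN at a=8/3 m (b=L-a=16/3):
  y_2 = -Pa²(L-x)²(3bL-(3b+a)(L-x))/(6L³EI)  [x>a] = -2·(8/3)²·(8-(16/3))²·(3·(16/3)·8-(3·(16/3)+(8/3))·(8-(16/3)))/(6·8³·100000) = -176/6834375 m
Load 3 — triangular load w₀=13 kN/m (0→w₀ over full span):
  y_3 = -w₀x²(L-x)²(x+2L)/(120LEI) = -13·(16/3)²·(8-(16/3))²·((16/3)+2·8)/(120·8·100000) = -6656/11390625 m
Load 4 — uniform load w=14 kN/m over full span:
  y_4 = -wx²(L-x)²/(24EI) = -14·(16/3)²·(8-(16/3))²/(24·100000) = -896/759375 m
Superposition: y = Σ y_i = -307541/170859375 m ≈ -0.001800 m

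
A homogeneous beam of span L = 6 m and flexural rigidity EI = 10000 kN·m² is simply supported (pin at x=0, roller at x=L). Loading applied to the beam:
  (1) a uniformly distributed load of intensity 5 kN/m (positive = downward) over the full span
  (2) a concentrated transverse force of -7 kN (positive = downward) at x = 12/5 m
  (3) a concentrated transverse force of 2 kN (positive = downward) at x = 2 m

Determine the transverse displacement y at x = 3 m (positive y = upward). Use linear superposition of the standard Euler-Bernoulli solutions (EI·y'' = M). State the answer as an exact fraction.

y(3) = -186917/30000000 m

Load 1 — uniform load w=5 kN/m over full span:
  y_1 = -wx(L³-2Lx²+x³)/(24EI) = -5·3·(6³-2·6·3²+3³)/(24·10000) = -27/3200 m
Load 2 — point force P=-7 kN at a=12/5 m (b=L-a=18/5):
  y_2 = -Pa(L-x)(2Lx-a²-x²)/(6LEI)  [x>a] = -(-7)·(12/5)·(6-3)·(2·6·3-(12/5)²-3²)/(6·6·10000) = 3717/1250000 m
Load 3 — point force P=2 kN at a=2 m (b=L-a=4):
  y_3 = -Pa(L-x)(2Lx-a²-x²)/(6LEI)  [x>a] = -2·2·(6-3)·(2·6·3-2²-3²)/(6·6·10000) = -23/30000 m
Superposition: y = Σ y_i = -186917/30000000 m ≈ -0.006231 m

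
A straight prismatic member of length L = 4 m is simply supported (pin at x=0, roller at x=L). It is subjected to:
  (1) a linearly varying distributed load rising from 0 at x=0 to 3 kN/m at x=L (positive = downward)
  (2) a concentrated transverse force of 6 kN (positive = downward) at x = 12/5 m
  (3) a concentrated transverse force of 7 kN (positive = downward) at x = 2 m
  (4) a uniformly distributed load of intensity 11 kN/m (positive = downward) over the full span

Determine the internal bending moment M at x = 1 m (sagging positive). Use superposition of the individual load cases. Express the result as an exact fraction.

M(1) = 971/40 kN·m

Load 1 — triangular load w₀=3 kN/m (0→w₀ over full span):
  M_1 = w₀Lx/6 - w₀x³/(6L) = 3·4·1/6 - 3·1³/(6·4) = 15/8 kN·m
Load 2 — point force P=6 kN at a=12/5 m (b=L-a=8/5):
  M_2 = Pbx/L  [x≤a] = 6·(8/5)·1/4 = 12/5 kN·m
Load 3 — point force P=7 kN at a=2 m (b=L-a=2):
  M_3 = Pbx/L  [x≤a] = 7·2·1/4 = 7/2 kN·m
Load 4 — uniform load w=11 kN/m over full span:
  M_4 = wx(L-x)/2 = 11·1·(4-1)/2 = 33/2 kN·m
Superposition: M = Σ M_i = 971/40 kN·m ≈ 24.275000 kN·m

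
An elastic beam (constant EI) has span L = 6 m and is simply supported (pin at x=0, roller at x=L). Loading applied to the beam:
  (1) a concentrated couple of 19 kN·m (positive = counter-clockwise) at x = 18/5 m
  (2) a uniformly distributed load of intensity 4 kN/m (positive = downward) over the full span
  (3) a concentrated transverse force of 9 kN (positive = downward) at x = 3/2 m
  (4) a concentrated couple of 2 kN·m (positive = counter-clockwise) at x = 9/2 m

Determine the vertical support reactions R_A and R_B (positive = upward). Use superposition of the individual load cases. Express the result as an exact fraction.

Load 1 — applied couple M₀=19 kN·m at a=18/5 m (b=L-a=12/5):
  R_A = M₀/L = 19/6 kN
  R_B = -M₀/L = -19/6 kN
Load 2 — uniform load w=4 kN/m over full span:
  R_A = wL/2 = 4·6/2 = 12 kN
  R_B = wL/2 = 4·6/2 = 12 kN
Load 3 — point force P=9 kN at a=3/2 m (b=L-a=9/2):
  R_A = Pb/L = 9·(9/2)/6 = 27/4 kN
  R_B = Pa/L = 9·(3/2)/6 = 9/4 kN
Load 4 — applied couple M₀=2 kN·m at a=9/2 m (b=L-a=3/2):
  R_A = M₀/L = 2/6 = 1/3 kN
  R_B = -M₀/L = -2/6 = -1/3 kN
Superposition: R_A = 89/4 kN, R_B = 43/4 kN

R_A = 89/4 kN, R_B = 43/4 kN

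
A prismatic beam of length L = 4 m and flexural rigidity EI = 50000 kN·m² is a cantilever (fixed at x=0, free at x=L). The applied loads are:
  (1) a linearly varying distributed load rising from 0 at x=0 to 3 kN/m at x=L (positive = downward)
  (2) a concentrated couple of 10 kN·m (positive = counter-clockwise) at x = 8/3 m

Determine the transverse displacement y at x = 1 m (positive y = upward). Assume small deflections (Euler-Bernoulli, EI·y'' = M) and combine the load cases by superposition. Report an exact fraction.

y(1) = -321/8000000 m

Load 1 — triangular load w₀=3 kN/m (0→w₀ over full span):
  y_1 = (w₀Lx³/12-w₀L²x²/6-w₀x⁵/(120L))/EI = (3·4·1³/12-3·4²·1²/6-3·1⁵/(120·4))/50000 = -1121/8000000 m
Load 2 — applied couple M₀=10 kN·m at a=8/3 m (b=L-a=4/3):
  y_2 = M₀x²/(2EI)  [x≤a] = 10·1²/(2·50000) = 1/10000 m
Superposition: y = Σ y_i = -321/8000000 m ≈ -0.000040 m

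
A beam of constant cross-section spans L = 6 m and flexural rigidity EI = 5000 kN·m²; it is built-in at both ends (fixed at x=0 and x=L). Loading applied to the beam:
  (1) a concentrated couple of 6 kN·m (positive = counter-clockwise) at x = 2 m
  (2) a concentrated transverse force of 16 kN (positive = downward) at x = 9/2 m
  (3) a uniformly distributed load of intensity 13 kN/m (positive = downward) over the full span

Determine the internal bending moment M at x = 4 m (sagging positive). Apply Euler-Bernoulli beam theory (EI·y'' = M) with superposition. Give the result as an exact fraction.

M(4) = 107/6 kN·m

Load 1 — applied couple M₀=6 kN·m at a=2 m (b=L-a=4):
  M_1 = R_Ax - M_A - M₀  [x>a] with R_A=4/3, M_A=0 = (4/3)·4 - 0 - 6 = -2/3 kN·m
Load 2 — point force P=16 kN at a=9/2 m (b=L-a=3/2):
  M_2 = Pb²(3a+b)x/L³ - Pab²/L²  [x≤a] = 16·(3/2)²·(3·(9/2)+(3/2))·4/6³ - 16·(9/2)·(3/2)²/6² = 11/2 kN·m
Load 3 — uniform load w=13 kN/m over full span:
  M_3 = wLx/2 - wL²/12 - wx²/2 = 13·6·4/2 - 13·6²/12 - 13·4²/2 = 13 kN·m
Superposition: M = Σ M_i = 107/6 kN·m ≈ 17.833333 kN·m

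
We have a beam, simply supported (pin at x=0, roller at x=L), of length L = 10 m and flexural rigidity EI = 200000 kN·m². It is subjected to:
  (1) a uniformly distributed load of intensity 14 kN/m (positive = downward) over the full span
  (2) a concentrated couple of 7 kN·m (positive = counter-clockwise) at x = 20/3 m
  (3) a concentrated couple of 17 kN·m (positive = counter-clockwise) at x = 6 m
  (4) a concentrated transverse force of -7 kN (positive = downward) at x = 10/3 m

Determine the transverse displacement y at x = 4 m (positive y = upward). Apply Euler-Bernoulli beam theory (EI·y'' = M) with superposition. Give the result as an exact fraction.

Load 1 — uniform load w=14 kN/m over full span:
  y_1 = -wx(L³-2Lx²+x³)/(24EI) = -14·4·(10³-2·10·4²+4³)/(24·200000) = -217/25000 m
Load 2 — applied couple M₀=7 kN·m at a=20/3 m (b=L-a=10/3):
  y_2 = (M₀x³/(6L)+C₁x)/EI  [x≤a] with C₁=M₀(3b²-L²)/(6L)=-70/9 = (7·4³/(6·10)+(-70/9)·4)/200000 = -133/1125000 m
Load 3 — applied couple M₀=17 kN·m at a=6 m (b=L-a=4):
  y_3 = (M₀x³/(6L)+C₁x)/EI  [x≤a] with C₁=M₀(3b²-L²)/(6L)=-221/15 = (17·4³/(6·10)+(-221/15)·4)/200000 = -51/250000 m
Load 4 — point force P=-7 kN at a=10/3 m (b=L-a=20/3):
  y_4 = -Pa(L-x)(2Lx-a²-x²)/(6LEI)  [x>a] = -(-7)·(10/3)·(10-4)·(2·10·4-(10/3)²-4²)/(6·10·200000) = 833/1350000 m
Superposition: y = Σ y_i = -283/33750 m ≈ -0.008385 m

y(4) = -283/33750 m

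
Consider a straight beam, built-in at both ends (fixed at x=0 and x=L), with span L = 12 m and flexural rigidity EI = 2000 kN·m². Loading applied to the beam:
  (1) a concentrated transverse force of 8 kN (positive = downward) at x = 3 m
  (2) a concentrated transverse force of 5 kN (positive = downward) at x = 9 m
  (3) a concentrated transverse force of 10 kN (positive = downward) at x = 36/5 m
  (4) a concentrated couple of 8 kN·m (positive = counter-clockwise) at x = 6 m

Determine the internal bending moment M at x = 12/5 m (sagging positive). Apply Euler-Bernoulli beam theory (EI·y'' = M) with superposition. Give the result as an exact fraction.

M(12/5) = -1819/2000 kN·m

Load 1 — point force P=8 kN at a=3 m (b=L-a=9):
  M_1 = Pb²(3a+b)x/L³ - Pab²/L²  [x≤a] = 8·9²·(3·3+9)·(12/5)/12³ - 8·3·9²/12² = 27/10 kN·m
Load 2 — point force P=5 kN at a=9 m (b=L-a=3):
  M_2 = Pb²(3a+b)x/L³ - Pab²/L²  [x≤a] = 5·3²·(3·9+3)·(12/5)/12³ - 5·9·3²/12² = -15/16 kN·m
Load 3 — point force P=10 kN at a=36/5 m (b=L-a=24/5):
  M_3 = Pb²(3a+b)x/L³ - Pab²/L²  [x≤a] = 10·(24/5)²·(3·(36/5)+(24/5))·(12/5)/12³ - 10·(36/5)·(24/5)²/12² = -384/125 kN·m
Load 4 — applied couple M₀=8 kN·m at a=6 m (b=L-a=6):
  M_4 = R_Ax - M_A  [x≤a] with R_A=1, M_A=2 = 1·(12/5) - 2 = 2/5 kN·m
Superposition: M = Σ M_i = -1819/2000 kN·m ≈ -0.909500 kN·m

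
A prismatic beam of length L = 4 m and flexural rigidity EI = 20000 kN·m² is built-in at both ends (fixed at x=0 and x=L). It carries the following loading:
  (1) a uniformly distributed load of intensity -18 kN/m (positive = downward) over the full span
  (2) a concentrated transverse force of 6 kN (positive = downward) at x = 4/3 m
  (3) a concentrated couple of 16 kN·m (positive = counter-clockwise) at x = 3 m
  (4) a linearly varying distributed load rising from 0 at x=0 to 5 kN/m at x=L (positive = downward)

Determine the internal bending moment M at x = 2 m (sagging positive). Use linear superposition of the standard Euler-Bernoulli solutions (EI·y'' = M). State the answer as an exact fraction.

Load 1 — uniform load w=-18 kN/m over full span:
  M_1 = wLx/2 - wL²/12 - wx²/2 = (-18)·4·2/2 - (-18)·4²/12 - (-18)·2²/2 = -12 kN·m
Load 2 — point force P=6 kN at a=4/3 m (b=L-a=8/3):
  M_2 = Pa²(a+3b)(L-x)/L³ - Pa²b/L²  [x>a] = 6·(4/3)²·((4/3)+3·(8/3))·(4-2)/4³ - 6·(4/3)²·(8/3)/4² = 4/3 kN·m
Load 3 — applied couple M₀=16 kN·m at a=3 m (b=L-a=1):
  M_3 = R_Ax - M_A  [x≤a] with R_A=9/2, M_A=5 = (9/2)·2 - 5 = 4 kN·m
Load 4 — triangular load w₀=5 kN/m (0→w₀ over full span):
  M_4 = 3w₀Lx/20 - w₀L²/30 - w₀x³/(6L) = 3·5·4·2/20 - 5·4²/30 - 5·2³/(6·4) = 5/3 kN·m
Superposition: M = Σ M_i = -5 kN·m ≈ -5.000000 kN·m

M(2) = -5 kN·m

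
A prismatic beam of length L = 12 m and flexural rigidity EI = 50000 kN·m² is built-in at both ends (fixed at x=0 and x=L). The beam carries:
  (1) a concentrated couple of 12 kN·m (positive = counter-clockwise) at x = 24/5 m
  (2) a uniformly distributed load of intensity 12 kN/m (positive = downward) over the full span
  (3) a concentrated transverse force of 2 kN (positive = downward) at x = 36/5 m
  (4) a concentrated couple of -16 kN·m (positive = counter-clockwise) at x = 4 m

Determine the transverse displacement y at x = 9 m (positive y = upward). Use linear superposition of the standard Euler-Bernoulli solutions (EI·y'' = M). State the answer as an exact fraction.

y(9) = -18971/2500000 m

Load 1 — applied couple M₀=12 kN·m at a=24/5 m (b=L-a=36/5):
  y_1 = (R_Ax³/6 - M_Ax²/2 - M₀(x-a)²/2)/EI  [x>a] with R_A=36/25, M_A=36/25 = ((36/25)·9³/6 - (36/25)·9²/2 - 12·(9-(24/5))²/2)/50000 = 27/125000 m
Load 2 — uniform load w=12 kN/m over full span:
  y_2 = -wx²(L-x)²/(24EI) = -12·9²·(12-9)²/(24·50000) = -729/100000 m
Load 3 — point force P=2 kN at a=36/5 m (b=L-a=24/5):
  y_3 = -Pa²(L-x)²(3bL-(3b+a)(L-x))/(6L³EI)  [x>a] = -2·(36/5)²·(12-9)²·(3·(24/5)·12-(3·(24/5)+(36/5))·(12-9))/(6·12³·50000) = -243/1250000 m
Load 4 — applied couple M₀=-16 kN·m at a=4 m (b=L-a=8):
  y_4 = (R_Ax³/6 - M_Ax²/2 - M₀(x-a)²/2)/EI  [x>a] with R_A=-16/9, M_A=0 = ((-16/9)·9³/6 - 0·9²/2 - (-16)·(9-4)²/2)/50000 = -1/3125 m
Superposition: y = Σ y_i = -18971/2500000 m ≈ -0.007588 m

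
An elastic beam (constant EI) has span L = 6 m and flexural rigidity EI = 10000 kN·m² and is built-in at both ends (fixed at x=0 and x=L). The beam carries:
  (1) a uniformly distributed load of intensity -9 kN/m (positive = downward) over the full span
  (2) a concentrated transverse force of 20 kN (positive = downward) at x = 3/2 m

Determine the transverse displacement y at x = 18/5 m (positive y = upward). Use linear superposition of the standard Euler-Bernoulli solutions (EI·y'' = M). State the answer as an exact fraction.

Load 1 — uniform load w=-9 kN/m over full span:
  y_1 = -wx²(L-x)²/(24EI) = -(-9)·(18/5)²·(6-(18/5))²/(24·10000) = 2187/781250 m
Load 2 — point force P=20 kN at a=3/2 m (b=L-a=9/2):
  y_2 = -Pa²(L-x)²(3bL-(3b+a)(L-x))/(6L³EI)  [x>a] = -20·(3/2)²·(6-(18/5))²·(3·(9/2)·6-(3·(9/2)+(3/2))·(6-(18/5)))/(6·6³·10000) = -9/10000 m
Superposition: y = Σ y_i = 11871/6250000 m ≈ 0.001899 m

y(18/5) = 11871/6250000 m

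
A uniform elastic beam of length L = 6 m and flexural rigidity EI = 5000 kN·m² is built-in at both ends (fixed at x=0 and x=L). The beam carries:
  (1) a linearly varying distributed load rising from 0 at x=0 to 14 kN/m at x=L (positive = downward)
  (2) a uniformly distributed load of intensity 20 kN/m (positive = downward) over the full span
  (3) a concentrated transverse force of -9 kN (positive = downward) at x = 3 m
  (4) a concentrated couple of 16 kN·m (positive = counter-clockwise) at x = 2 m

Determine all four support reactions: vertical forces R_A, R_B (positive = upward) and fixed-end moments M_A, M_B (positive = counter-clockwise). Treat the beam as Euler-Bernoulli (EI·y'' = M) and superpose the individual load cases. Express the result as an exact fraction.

Load 1 — triangular load w₀=14 kN/m (0→w₀ over full span):
  R_A = 3w₀L/20 = 3·14·6/20 = 63/5 kN
  M_A = w₀L²/30 = 14·6²/30 = 84/5 kN·m
  R_B = 7w₀L/20 = 7·14·6/20 = 147/5 kN
  M_B = -w₀L²/20 = -14·6²/20 = -126/5 kN·m
Load 2 — uniform load w=20 kN/m over full span:
  R_A = wL/2 = 20·6/2 = 60 kN
  M_A = wL²/12 = 20·6²/12 = 60 kN·m
  R_B = wL/2 = 20·6/2 = 60 kN
  M_B = -wL²/12 = -20·6²/12 = -60 kN·m
Load 3 — point force P=-9 kN at a=3 m (b=L-a=3):
  R_A = Pb²(3a+b)/L³ = (-9)·3²·(3·3+3)/6³ = -9/2 kN
  M_A = Pab²/L² = (-9)·3·3²/6² = -27/4 kN·m
  R_B = Pa²(a+3b)/L³ = (-9)·3²·(3+3·3)/6³ = -9/2 kN
  M_B = -Pa²b/L² = -(-9)·3²·3/6² = 27/4 kN·m
Load 4 — applied couple M₀=16 kN·m at a=2 m (b=L-a=4):
  R_A = 6M₀ab/L³ = 6·16·2·4/6³ = 32/9 kN
  M_A = M₀b(2a-b)/L² = 16·4·(2·2-4)/6² = 0 kN·m
  R_B = -6M₀ab/L³ = -6·16·2·4/6³ = -32/9 kN
  M_B = M₀a(2b-a)/L² = 16·2·(2·4-2)/6² = 16/3 kN·m
Superposition: R_A = 6449/90 kN, M_A = 1401/20 kN·m, R_B = 7321/90 kN, M_B = -4387/60 kN·m

R_A = 6449/90 kN, M_A = 1401/20 kN·m, R_B = 7321/90 kN, M_B = -4387/60 kN·m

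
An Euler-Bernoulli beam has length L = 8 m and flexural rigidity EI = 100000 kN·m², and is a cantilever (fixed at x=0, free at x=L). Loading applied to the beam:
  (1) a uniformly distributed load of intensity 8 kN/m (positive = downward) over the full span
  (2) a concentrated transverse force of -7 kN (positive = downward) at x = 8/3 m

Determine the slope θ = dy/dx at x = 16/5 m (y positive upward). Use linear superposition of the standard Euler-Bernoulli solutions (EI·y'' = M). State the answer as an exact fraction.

Load 1 — uniform load w=8 kN/m over full span:
  θ_1 = -wx(x²-3Lx+3L²)/(6EI) = -8·(16/5)·((16/5)²-3·8·(16/5)+3·8²)/(6·100000) = -6272/1171875 rad
Load 2 — point force P=-7 kN at a=8/3 m (b=L-a=16/3):
  θ_2 = -Pa²/(2EI)  [x>a] = -(-7)·(8/3)²/(2·100000) = 7/28125 rad
Superposition: θ = Σ θ_i = -17941/3515625 rad ≈ -0.005103 rad

θ(16/5) = -17941/3515625 rad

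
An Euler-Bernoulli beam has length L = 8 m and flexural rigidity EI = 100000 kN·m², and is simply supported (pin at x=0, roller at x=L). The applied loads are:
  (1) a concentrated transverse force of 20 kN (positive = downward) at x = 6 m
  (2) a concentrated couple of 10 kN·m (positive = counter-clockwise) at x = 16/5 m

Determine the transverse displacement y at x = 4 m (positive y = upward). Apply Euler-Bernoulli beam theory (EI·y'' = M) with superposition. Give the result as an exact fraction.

y(4) = -62/46875 m

Load 1 — point force P=20 kN at a=6 m (b=L-a=2):
  y_1 = -Pbx(L²-b²-x²)/(6LEI)  [x≤a] = -20·2·4·(8²-2²-4²)/(6·8·100000) = -11/7500 m
Load 2 — applied couple M₀=10 kN·m at a=16/5 m (b=L-a=24/5):
  y_2 = (M₀x³/(6L)-M₀(x-a)²/2+C₁x)/EI  [x>a] with C₁=M₀(3b²-L²)/(6L)=16/15 = (10·4³/(6·8)-10·(4-(16/5))²/2+(16/15)·4)/100000 = 9/62500 m
Superposition: y = Σ y_i = -62/46875 m ≈ -0.001323 m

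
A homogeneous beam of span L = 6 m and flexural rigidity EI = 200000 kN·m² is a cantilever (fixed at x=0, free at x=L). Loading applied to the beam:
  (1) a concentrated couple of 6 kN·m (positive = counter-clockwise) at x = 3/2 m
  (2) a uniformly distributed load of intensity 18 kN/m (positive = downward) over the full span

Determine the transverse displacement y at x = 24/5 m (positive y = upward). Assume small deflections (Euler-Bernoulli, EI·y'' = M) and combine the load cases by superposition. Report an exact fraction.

Load 1 — applied couple M₀=6 kN·m at a=3/2 m (b=L-a=9/2):
  y_1 = M₀a(2x-a)/(2EI)  [x>a] = 6·(3/2)·(2·(24/5)-(3/2))/(2·200000) = 729/4000000 m
Load 2 — uniform load w=18 kN/m over full span:
  y_2 = -wx²(x²-4Lx+6L²)/(24EI) = -18·(24/5)²·((24/5)²-4·6·(24/5)+6·6²)/(24·200000) = -20898/1953125 m
Superposition: y = Σ y_i = -5258763/500000000 m ≈ -0.010518 m

y(24/5) = -5258763/500000000 m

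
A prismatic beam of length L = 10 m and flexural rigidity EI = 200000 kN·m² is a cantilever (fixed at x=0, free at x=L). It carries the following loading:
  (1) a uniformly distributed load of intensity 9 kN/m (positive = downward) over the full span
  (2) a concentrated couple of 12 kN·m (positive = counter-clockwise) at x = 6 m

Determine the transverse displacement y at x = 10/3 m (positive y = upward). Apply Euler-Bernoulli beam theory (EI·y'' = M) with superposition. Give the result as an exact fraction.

Load 1 — uniform load w=9 kN/m over full span:
  y_1 = -wx²(x²-4Lx+6L²)/(24EI) = -9·(10/3)²·((10/3)²-4·10·(10/3)+6·10²)/(24·200000) = -43/4320 m
Load 2 — applied couple M₀=12 kN·m at a=6 m (b=L-a=4):
  y_2 = M₀x²/(2EI)  [x≤a] = 12·(10/3)²/(2·200000) = 1/3000 m
Superposition: y = Σ y_i = -1039/108000 m ≈ -0.009620 m

y(10/3) = -1039/108000 m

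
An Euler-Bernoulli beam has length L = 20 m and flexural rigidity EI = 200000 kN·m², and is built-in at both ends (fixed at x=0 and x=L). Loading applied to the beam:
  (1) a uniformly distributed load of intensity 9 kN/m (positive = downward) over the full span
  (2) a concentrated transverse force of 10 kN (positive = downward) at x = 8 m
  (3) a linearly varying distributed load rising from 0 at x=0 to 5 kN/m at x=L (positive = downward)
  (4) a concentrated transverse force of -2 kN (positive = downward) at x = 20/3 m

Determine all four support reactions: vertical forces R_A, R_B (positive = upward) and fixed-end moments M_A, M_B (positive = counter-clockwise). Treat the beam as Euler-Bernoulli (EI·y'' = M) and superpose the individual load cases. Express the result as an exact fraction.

Load 1 — uniform load w=9 kN/m over full span:
  R_A = wL/2 = 9·20/2 = 90 kN
  M_A = wL²/12 = 9·20²/12 = 300 kN·m
  R_B = wL/2 = 9·20/2 = 90 kN
  M_B = -wL²/12 = -9·20²/12 = -300 kN·m
Load 2 — point force P=10 kN at a=8 m (b=L-a=12):
  R_A = Pb²(3a+b)/L³ = 10·12²·(3·8+12)/20³ = 162/25 kN
  M_A = Pab²/L² = 10·8·12²/20² = 144/5 kN·m
  R_B = Pa²(a+3b)/L³ = 10·8²·(8+3·12)/20³ = 88/25 kN
  M_B = -Pa²b/L² = -10·8²·12/20² = -96/5 kN·m
Load 3 — triangular load w₀=5 kN/m (0→w₀ over full span):
  R_A = 3w₀L/20 = 3·5·20/20 = 15 kN
  M_A = w₀L²/30 = 5·20²/30 = 200/3 kN·m
  R_B = 7w₀L/20 = 7·5·20/20 = 35 kN
  M_B = -w₀L²/20 = -5·20²/20 = -100 kN·m
Load 4 — point force P=-2 kN at a=20/3 m (b=L-a=40/3):
  R_A = Pb²(3a+b)/L³ = (-2)·(40/3)²·(3·(20/3)+(40/3))/20³ = -40/27 kN
  M_A = Pab²/L² = (-2)·(20/3)·(40/3)²/20² = -160/27 kN·m
  R_B = Pa²(a+3b)/L³ = (-2)·(20/3)²·((20/3)+3·(40/3))/20³ = -14/27 kN
  M_B = -Pa²b/L² = -(-2)·(20/3)²·(40/3)/20² = 80/27 kN·m
Superposition: R_A = 74249/675 kN, M_A = 52588/135 kN·m, R_B = 86401/675 kN, M_B = -56192/135 kN·m

R_A = 74249/675 kN, M_A = 52588/135 kN·m, R_B = 86401/675 kN, M_B = -56192/135 kN·m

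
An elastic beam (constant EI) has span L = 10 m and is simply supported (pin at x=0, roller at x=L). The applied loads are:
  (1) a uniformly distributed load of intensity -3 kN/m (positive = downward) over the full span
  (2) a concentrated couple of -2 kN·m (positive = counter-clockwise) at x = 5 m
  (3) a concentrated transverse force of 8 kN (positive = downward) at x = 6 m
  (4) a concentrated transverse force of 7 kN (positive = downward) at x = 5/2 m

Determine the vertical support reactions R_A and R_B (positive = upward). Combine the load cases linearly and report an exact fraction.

R_A = -27/4 kN, R_B = -33/4 kN

Load 1 — uniform load w=-3 kN/m over full span:
  R_A = wL/2 = (-3)·10/2 = -15 kN
  R_B = wL/2 = (-3)·10/2 = -15 kN
Load 2 — applied couple M₀=-2 kN·m at a=5 m (b=L-a=5):
  R_A = M₀/L = (-2)/10 = -1/5 kN
  R_B = -M₀/L = -(-2)/10 = 1/5 kN
Load 3 — point force P=8 kN at a=6 m (b=L-a=4):
  R_A = Pb/L = 8·4/10 = 16/5 kN
  R_B = Pa/L = 8·6/10 = 24/5 kN
Load 4 — point force P=7 kN at a=5/2 m (b=L-a=15/2):
  R_A = Pb/L = 7·(15/2)/10 = 21/4 kN
  R_B = Pa/L = 7·(5/2)/10 = 7/4 kN
Superposition: R_A = -27/4 kN, R_B = -33/4 kN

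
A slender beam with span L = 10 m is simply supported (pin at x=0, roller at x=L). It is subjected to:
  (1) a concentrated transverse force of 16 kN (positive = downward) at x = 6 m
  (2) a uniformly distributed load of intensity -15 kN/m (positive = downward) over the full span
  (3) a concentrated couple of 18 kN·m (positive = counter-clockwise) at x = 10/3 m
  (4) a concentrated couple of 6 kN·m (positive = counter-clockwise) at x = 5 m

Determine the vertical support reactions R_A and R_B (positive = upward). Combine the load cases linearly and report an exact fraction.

R_A = -331/5 kN, R_B = -339/5 kN

Load 1 — point force P=16 kN at a=6 m (b=L-a=4):
  R_A = Pb/L = 16·4/10 = 32/5 kN
  R_B = Pa/L = 16·6/10 = 48/5 kN
Load 2 — uniform load w=-15 kN/m over full span:
  R_A = wL/2 = (-15)·10/2 = -75 kN
  R_B = wL/2 = (-15)·10/2 = -75 kN
Load 3 — applied couple M₀=18 kN·m at a=10/3 m (b=L-a=20/3):
  R_A = M₀/L = 18/10 = 9/5 kN
  R_B = -M₀/L = -18/10 = -9/5 kN
Load 4 — applied couple M₀=6 kN·m at a=5 m (b=L-a=5):
  R_A = M₀/L = 6/10 = 3/5 kN
  R_B = -M₀/L = -6/10 = -3/5 kN
Superposition: R_A = -331/5 kN, R_B = -339/5 kN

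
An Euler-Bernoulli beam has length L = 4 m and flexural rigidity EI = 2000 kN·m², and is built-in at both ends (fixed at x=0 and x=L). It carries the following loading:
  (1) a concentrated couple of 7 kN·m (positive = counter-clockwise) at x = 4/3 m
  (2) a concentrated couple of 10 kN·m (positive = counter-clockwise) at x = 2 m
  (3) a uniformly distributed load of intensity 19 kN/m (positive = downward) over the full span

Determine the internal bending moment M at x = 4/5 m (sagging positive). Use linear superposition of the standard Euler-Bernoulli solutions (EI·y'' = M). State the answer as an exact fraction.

M(4/5) = 203/150 kN·m

Load 1 — applied couple M₀=7 kN·m at a=4/3 m (b=L-a=8/3):
  M_1 = R_Ax - M_A  [x≤a] with R_A=7/3, M_A=0 = (7/3)·(4/5) - 0 = 28/15 kN·m
Load 2 — applied couple M₀=10 kN·m at a=2 m (b=L-a=2):
  M_2 = R_Ax - M_A  [x≤a] with R_A=15/4, M_A=5/2 = (15/4)·(4/5) - (5/2) = 1/2 kN·m
Load 3 — uniform load w=19 kN/m over full span:
  M_3 = wLx/2 - wL²/12 - wx²/2 = 19·4·(4/5)/2 - 19·4²/12 - 19·(4/5)²/2 = -76/75 kN·m
Superposition: M = Σ M_i = 203/150 kN·m ≈ 1.353333 kN·m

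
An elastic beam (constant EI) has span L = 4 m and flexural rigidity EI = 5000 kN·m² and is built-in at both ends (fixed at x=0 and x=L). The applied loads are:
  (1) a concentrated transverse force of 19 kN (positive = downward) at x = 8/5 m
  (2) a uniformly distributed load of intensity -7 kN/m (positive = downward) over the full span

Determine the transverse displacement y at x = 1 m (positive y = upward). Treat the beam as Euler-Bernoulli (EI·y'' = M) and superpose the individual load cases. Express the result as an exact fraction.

Load 1 — point force P=19 kN at a=8/5 m (b=L-a=12/5):
  y_1 = -Pb²x²(3aL-(3a+b)x)/(6L³EI)  [x≤a] = -19·(12/5)²·1²·(3·(8/5)·4-(3·(8/5)+(12/5))·1)/(6·4³·5000) = -171/250000 m
Load 2 — uniform load w=-7 kN/m over full span:
  y_2 = -wx²(L-x)²/(24EI) = -(-7)·1²·(4-1)²/(24·5000) = 21/40000 m
Superposition: y = Σ y_i = -159/1000000 m ≈ -0.000159 m

y(1) = -159/1000000 m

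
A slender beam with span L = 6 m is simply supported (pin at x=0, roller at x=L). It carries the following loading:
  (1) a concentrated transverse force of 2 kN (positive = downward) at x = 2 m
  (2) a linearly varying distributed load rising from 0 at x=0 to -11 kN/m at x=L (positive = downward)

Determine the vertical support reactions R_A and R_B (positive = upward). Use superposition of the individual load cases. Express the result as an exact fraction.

R_A = -29/3 kN, R_B = -64/3 kN

Load 1 — point force P=2 kN at a=2 m (b=L-a=4):
  R_A = Pb/L = 2·4/6 = 4/3 kN
  R_B = Pa/L = 2·2/6 = 2/3 kN
Load 2 — triangular load w₀=-11 kN/m (0→w₀ over full span):
  R_A = w₀L/6 = (-11)·6/6 = -11 kN
  R_B = w₀L/3 = (-11)·6/3 = -22 kN
Superposition: R_A = -29/3 kN, R_B = -64/3 kN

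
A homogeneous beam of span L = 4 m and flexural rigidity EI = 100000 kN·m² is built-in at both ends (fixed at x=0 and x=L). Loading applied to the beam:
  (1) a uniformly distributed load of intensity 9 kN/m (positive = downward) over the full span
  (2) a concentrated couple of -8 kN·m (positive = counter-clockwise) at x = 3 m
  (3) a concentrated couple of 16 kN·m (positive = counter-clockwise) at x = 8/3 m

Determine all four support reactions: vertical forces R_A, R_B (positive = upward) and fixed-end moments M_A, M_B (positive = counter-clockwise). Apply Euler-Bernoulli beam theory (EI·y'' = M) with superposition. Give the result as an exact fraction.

R_A = 253/12 kN, M_A = 89/6 kN·m, R_B = 179/12 kN, M_B = -21/2 kN·m

Load 1 — uniform load w=9 kN/m over full span:
  R_A = wL/2 = 9·4/2 = 18 kN
  M_A = wL²/12 = 9·4²/12 = 12 kN·m
  R_B = wL/2 = 9·4/2 = 18 kN
  M_B = -wL²/12 = -9·4²/12 = -12 kN·m
Load 2 — applied couple M₀=-8 kN·m at a=3 m (b=L-a=1):
  R_A = 6M₀ab/L³ = 6·(-8)·3·1/4³ = -9/4 kN
  M_A = M₀b(2a-b)/L² = (-8)·1·(2·3-1)/4² = -5/2 kN·m
  R_B = -6M₀ab/L³ = -6·(-8)·3·1/4³ = 9/4 kN
  M_B = M₀a(2b-a)/L² = (-8)·3·(2·1-3)/4² = 3/2 kN·m
Load 3 — applied couple M₀=16 kN·m at a=8/3 m (b=L-a=4/3):
  R_A = 6M₀ab/L³ = 6·16·(8/3)·(4/3)/4³ = 16/3 kN
  M_A = M₀b(2a-b)/L² = 16·(4/3)·(2·(8/3)-(4/3))/4² = 16/3 kN·m
  R_B = -6M₀ab/L³ = -6·16·(8/3)·(4/3)/4³ = -16/3 kN
  M_B = M₀a(2b-a)/L² = 16·(8/3)·(2·(4/3)-(8/3))/4² = 0 kN·m
Superposition: R_A = 253/12 kN, M_A = 89/6 kN·m, R_B = 179/12 kN, M_B = -21/2 kN·m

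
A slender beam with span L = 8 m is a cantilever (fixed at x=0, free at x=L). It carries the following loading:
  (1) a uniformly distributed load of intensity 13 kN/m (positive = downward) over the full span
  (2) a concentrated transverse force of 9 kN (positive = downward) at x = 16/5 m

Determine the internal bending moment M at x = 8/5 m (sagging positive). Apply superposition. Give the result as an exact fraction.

M(8/5) = -7016/25 kN·m

Load 1 — uniform load w=13 kN/m over full span:
  M_1 = -w(L-x)²/2 = -13·(8-(8/5))²/2 = -6656/25 kN·m
Load 2 — point force P=9 kN at a=16/5 m (b=L-a=24/5):
  M_2 = -P(a-x)  [x≤a] = -9·((16/5)-(8/5)) = -72/5 kN·m
Superposition: M = Σ M_i = -7016/25 kN·m ≈ -280.640000 kN·m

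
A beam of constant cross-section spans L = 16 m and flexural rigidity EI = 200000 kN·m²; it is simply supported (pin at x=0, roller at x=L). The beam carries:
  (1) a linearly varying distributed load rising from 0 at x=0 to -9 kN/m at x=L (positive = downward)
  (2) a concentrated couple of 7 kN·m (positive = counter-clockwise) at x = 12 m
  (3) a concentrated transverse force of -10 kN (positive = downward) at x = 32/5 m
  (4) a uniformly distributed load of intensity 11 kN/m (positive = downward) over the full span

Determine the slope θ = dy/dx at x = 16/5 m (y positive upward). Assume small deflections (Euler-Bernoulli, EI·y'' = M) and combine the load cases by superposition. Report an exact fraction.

Load 1 — triangular load w₀=-9 kN/m (0→w₀ over full span):
  θ_1 = -w₀(7L⁴-30L²x²+15x⁴)/(360LEI) = -(-9)·(7·16⁴-30·16²·(16/5)²+15·(16/5)⁴)/(360·16·200000) = 5824/1953125 rad
Load 2 — applied couple M₀=7 kN·m at a=12 m (b=L-a=4):
  θ_2 = (M₀x²/(2L)+C₁)/EI  [x≤a] with C₁=M₀(3b²-L²)/(6L)=-91/6 = (7·(16/5)²/(2·16)+(-91/6))/200000 = -1939/30000000 rad
Load 3 — point force P=-10 kN at a=32/5 m (b=L-a=48/5):
  θ_3 = -Pb(L²-b²-3x²)/(6LEI)  [x≤a] = -(-10)·(48/5)·(16²-(48/5)²-3·(16/5)²)/(6·16·200000) = 52/78125 rad
Load 4 — uniform load w=11 kN/m over full span:
  θ_4 = -w(L³-6Lx²+4x³)/(24EI) = -11·(16³-6·16·(16/5)²+4·(16/5)³)/(24·200000) = -2904/390625 rad
Superposition: θ = Σ θ_i = -2888539/750000000 rad ≈ -0.003851 rad

θ(16/5) = -2888539/750000000 rad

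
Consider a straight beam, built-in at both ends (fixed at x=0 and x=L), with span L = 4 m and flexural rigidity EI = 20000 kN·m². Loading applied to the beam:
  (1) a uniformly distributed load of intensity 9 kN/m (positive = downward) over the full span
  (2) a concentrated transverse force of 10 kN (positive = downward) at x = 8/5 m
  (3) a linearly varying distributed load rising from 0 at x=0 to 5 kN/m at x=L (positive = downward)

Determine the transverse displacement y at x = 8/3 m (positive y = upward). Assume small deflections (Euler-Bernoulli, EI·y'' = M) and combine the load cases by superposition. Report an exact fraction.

y(8/3) = -4652/11390625 m

Load 1 — uniform load w=9 kN/m over full span:
  y_1 = -wx²(L-x)²/(24EI) = -9·(8/3)²·(4-(8/3))²/(24·20000) = -4/16875 m
Load 2 — point force P=10 kN at a=8/5 m (b=L-a=12/5):
  y_2 = -Pa²(L-x)²(3bL-(3b+a)(L-x))/(6L³EI)  [x>a] = -10·(8/5)²·(4-(8/3))²·(3·(12/5)·4-(3·(12/5)+(8/5))·(4-(8/3)))/(6·4³·20000) = -128/1265625 m
Load 3 — triangular load w₀=5 kN/m (0→w₀ over full span):
  y_3 = -w₀x²(L-x)²(x+2L)/(120LEI) = -5·(8/3)²·(4-(8/3))²·((8/3)+2·4)/(120·4·20000) = -32/455625 m
Superposition: y = Σ y_i = -4652/11390625 m ≈ -0.000408 m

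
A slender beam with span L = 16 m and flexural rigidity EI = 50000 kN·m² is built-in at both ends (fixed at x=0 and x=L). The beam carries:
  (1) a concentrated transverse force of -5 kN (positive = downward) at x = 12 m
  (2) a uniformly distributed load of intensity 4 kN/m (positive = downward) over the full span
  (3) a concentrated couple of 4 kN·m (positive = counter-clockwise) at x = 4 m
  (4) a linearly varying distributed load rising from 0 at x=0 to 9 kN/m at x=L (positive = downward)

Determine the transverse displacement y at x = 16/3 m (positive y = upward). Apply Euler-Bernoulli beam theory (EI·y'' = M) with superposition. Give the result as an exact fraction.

y(16/3) = -80338/3796875 m

Load 1 — point force P=-5 kN at a=12 m (b=L-a=4):
  y_1 = -Pb²x²(3aL-(3a+b)x)/(6L³EI)  [x≤a] = -(-5)·4²·(16/3)²·(3·12·16-(3·12+4)·(16/3))/(6·16³·50000) = 34/50625 m
Load 2 — uniform load w=4 kN/m over full span:
  y_2 = -wx²(L-x)²/(24EI) = -4·(16/3)²·(16-(16/3))²/(24·50000) = -8192/759375 m
Load 3 — applied couple M₀=4 kN·m at a=4 m (b=L-a=12):
  y_3 = (R_Ax³/6 - M_Ax²/2 - M₀(x-a)²/2)/EI  [x>a] with R_A=9/32, M_A=-3/4 = ((9/32)·(16/3)³/6 - (-3/4)·(16/3)²/2 - 4·((16/3)-4)²/2)/50000 = 8/28125 m
Load 4 — triangular load w₀=9 kN/m (0→w₀ over full span):
  y_4 = -w₀x²(L-x)²(x+2L)/(120LEI) = -9·(16/3)²·(16-(16/3))²·((16/3)+2·16)/(120·16·50000) = -14336/1265625 m
Superposition: y = Σ y_i = -80338/3796875 m ≈ -0.021159 m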